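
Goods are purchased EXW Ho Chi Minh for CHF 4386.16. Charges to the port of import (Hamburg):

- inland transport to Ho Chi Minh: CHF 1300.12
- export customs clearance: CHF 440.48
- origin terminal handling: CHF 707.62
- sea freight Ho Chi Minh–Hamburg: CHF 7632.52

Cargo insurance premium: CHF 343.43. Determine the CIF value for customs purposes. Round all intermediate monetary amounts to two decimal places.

CIF = EXW price + pre-shipment costs + freight + insurance
CIF = 4386.16 + 1300.12 + 440.48 + 707.62 + 7632.52 + 343.43 = 14810.33

CIF value: CHF 14810.33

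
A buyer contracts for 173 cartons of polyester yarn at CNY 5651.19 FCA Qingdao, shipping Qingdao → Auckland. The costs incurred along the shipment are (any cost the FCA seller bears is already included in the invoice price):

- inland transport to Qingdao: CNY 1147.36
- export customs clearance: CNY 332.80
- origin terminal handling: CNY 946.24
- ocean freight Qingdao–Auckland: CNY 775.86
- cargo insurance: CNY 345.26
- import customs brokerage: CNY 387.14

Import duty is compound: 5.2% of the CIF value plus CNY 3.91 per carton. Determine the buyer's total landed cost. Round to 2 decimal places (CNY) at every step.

Total landed cost: CNY 9183.48

FCA: the seller delivers export-cleared goods to the carrier; the buyer bears costs from that point.
Already in the invoice (seller's account under FCA): inland to port, export clearance — exclude.
CIF value = FCA price + origin terminal + freight + insurance = 5651.19 + 946.24 + 775.86 + 345.26 = 7718.55
Ad valorem component: 7718.55 × 5.2% = 401.36
Specific component: 173 × 3.91 = 676.43
Import duty = 401.36 + 676.43 = 1077.79
Buyer bears: origin terminal 946.24 + freight 775.86 + insurance 345.26 + brokerage 387.14 + duty 1077.79 = 3532.29
Landed cost = invoice 5651.19 + 3532.29 = 9183.48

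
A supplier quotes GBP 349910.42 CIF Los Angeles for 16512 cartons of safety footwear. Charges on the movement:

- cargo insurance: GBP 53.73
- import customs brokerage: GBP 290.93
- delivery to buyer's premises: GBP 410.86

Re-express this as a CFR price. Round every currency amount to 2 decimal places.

CFR price: GBP 349856.69

Not relevant to the conversion: delivery, brokerage — on the buyer under both terms; not part of either seller's price.
From CIF to CFR, the seller no longer bears: insurance.
CFR price = 349910.42 − 53.73 = 349856.69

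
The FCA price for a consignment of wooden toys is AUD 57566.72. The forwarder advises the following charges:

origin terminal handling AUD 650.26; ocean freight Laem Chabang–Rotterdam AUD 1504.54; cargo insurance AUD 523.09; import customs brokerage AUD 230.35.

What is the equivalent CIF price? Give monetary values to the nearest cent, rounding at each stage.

Not relevant to the conversion: brokerage — on the buyer under both terms; not part of either seller's price.
From FCA to CIF, the seller additionally bears: origin terminal, freight, insurance.
CIF price = 57566.72 + 650.26 + 1504.54 + 523.09 = 60244.61

CIF price: AUD 60244.61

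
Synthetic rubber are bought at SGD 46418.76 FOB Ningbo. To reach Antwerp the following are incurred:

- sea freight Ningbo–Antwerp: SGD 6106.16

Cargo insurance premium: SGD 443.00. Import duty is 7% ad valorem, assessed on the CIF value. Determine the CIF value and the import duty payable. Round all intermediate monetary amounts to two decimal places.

CIF value: SGD 52967.92; import duty: SGD 3707.75

CIF = FOB price + freight + insurance
CIF = 46418.76 + 6106.16 + 443.00 = 52967.92
Import duty = 52967.92 × 7% = 3707.75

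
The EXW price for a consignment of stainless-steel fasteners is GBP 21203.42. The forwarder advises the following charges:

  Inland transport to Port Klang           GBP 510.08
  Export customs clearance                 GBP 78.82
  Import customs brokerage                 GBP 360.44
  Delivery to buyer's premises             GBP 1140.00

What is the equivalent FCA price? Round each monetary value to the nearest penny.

FCA price: GBP 21792.32

Not relevant to the conversion: brokerage, delivery — on the buyer under both terms; not part of either seller's price.
From EXW to FCA, the seller additionally bears: inland to port, export clearance.
FCA price = 21203.42 + 510.08 + 78.82 = 21792.32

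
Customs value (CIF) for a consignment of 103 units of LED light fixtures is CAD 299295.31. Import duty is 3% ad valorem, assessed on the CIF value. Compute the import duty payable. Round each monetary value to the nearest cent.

Import duty = 299295.31 × 3% = 8978.86

Import duty: CAD 8978.86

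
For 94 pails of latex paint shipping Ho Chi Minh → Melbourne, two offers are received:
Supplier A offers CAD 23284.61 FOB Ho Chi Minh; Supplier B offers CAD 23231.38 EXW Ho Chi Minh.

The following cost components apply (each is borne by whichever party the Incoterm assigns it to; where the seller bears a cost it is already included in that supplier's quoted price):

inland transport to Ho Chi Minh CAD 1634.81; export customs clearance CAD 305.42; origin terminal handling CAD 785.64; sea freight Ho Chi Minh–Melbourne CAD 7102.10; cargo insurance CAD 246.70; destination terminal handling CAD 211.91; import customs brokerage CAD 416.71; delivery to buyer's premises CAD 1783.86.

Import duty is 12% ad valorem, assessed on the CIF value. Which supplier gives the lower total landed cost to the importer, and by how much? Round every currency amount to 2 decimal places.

Supplier A (FOB):
CIF value = FOB price + freight + insurance = 23284.61 + 7102.10 + 246.70 = 30633.41
Import duty = 30633.41 × 12% = 3676.01
Buyer bears (A): 7102.10 + 246.70 + 211.91 + 416.71 + 1783.86 = 9761.28
Landed cost (A) = invoice 23284.61 + 9761.28 + duty 3676.01 = 36721.90
Supplier B (EXW):
CIF value = EXW price + inland to port + export clearance + origin terminal + freight + insurance = 23231.38 + 1634.81 + 305.42 + 785.64 + 7102.10 + 246.70 = 33306.05
Import duty = 33306.05 × 12% = 3996.73
Buyer bears (B): 1634.81 + 305.42 + 785.64 + 7102.10 + 246.70 + 211.91 + 416.71 + 1783.86 = 12487.15
Landed cost (B) = invoice 23231.38 + 12487.15 + duty 3996.73 = 39715.26
Difference = |36721.90 − 39715.26| = 2993.36

Supplier A is cheaper by CAD 2993.36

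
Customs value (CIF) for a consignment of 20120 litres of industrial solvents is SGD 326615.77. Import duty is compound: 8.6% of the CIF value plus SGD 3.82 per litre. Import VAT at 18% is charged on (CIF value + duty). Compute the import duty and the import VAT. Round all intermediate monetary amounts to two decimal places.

Ad valorem component: 326615.77 × 8.6% = 28088.96
Specific component: 20120 × 3.82 = 76858.40
Import duty = 28088.96 + 76858.40 = 104947.36
VAT base = CIF + duty = 326615.77 + 104947.36 = 431563.13
Import VAT = 431563.13 × 18% = 77681.36

Import duty: SGD 104947.36; import VAT: SGD 77681.36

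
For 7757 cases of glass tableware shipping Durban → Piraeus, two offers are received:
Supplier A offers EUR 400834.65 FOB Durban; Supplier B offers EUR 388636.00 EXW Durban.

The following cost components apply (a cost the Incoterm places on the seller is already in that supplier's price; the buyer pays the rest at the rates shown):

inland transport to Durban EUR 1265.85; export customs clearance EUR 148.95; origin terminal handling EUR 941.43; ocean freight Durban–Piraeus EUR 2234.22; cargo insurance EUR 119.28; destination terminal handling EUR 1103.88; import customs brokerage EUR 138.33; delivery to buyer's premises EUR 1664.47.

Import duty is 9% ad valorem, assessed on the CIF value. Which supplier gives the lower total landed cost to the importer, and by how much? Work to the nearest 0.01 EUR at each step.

Supplier B is cheaper by EUR 10728.23

Supplier A (FOB):
CIF value = FOB price + freight + insurance = 400834.65 + 2234.22 + 119.28 = 403188.15
Import duty = 403188.15 × 9% = 36286.93
Buyer bears (A): 2234.22 + 119.28 + 1103.88 + 138.33 + 1664.47 = 5260.18
Landed cost (A) = invoice 400834.65 + 5260.18 + duty 36286.93 = 442381.76
Supplier B (EXW):
CIF value = EXW price + inland to port + export clearance + origin terminal + freight + insurance = 388636.00 + 1265.85 + 148.95 + 941.43 + 2234.22 + 119.28 = 393345.73
Import duty = 393345.73 × 9% = 35401.12
Buyer bears (B): 1265.85 + 148.95 + 941.43 + 2234.22 + 119.28 + 1103.88 + 138.33 + 1664.47 = 7616.41
Landed cost (B) = invoice 388636.00 + 7616.41 + duty 35401.12 = 431653.53
Difference = |442381.76 − 431653.53| = 10728.23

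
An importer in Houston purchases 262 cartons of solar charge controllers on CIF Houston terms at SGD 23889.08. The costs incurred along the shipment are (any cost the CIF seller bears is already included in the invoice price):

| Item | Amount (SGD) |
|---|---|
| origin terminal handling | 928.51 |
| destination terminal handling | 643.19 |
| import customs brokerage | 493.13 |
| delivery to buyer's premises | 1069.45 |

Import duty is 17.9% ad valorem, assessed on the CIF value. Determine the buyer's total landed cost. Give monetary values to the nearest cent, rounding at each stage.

CIF: the seller pays costs through ocean freight and marine insurance to the destination port.
Already in the invoice (seller's account under CIF): origin terminal — exclude.
The CIF price already equals the CIF value: 23889.08
Import duty = 23889.08 × 17.9% = 4276.15
Buyer bears: destination terminal 643.19 + brokerage 493.13 + delivery 1069.45 + duty 4276.15 = 6481.92
Landed cost = invoice 23889.08 + 6481.92 = 30371.00

Total landed cost: SGD 30371.00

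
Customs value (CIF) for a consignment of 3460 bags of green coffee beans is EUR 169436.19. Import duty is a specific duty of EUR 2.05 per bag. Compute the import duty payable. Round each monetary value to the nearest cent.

Import duty = 3460 × 2.05 = 7093.00

Import duty: EUR 7093.00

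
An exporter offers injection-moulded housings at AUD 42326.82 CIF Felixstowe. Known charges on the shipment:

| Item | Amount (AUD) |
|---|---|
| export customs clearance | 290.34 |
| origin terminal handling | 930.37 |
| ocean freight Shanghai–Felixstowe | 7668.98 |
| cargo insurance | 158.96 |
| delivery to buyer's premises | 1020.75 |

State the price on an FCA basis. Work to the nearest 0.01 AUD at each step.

Not relevant to the conversion: export clearance — on the seller under both CIF and FCA; already in the CIF price and stays in the FCA price. delivery — on the buyer under both terms; not part of either seller's price.
From CIF to FCA, the seller no longer bears: origin terminal, freight, insurance.
FCA price = 42326.82 − 930.37 − 7668.98 − 158.96 = 33568.51

FCA price: AUD 33568.51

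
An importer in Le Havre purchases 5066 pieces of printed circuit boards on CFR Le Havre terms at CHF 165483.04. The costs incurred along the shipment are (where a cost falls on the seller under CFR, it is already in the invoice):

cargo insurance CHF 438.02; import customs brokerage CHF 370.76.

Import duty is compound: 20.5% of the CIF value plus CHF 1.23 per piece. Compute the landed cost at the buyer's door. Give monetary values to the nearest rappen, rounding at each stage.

CFR: the seller pays costs through ocean freight to the destination port, but not insurance.
CIF value = CFR price + insurance = 165483.04 + 438.02 = 165921.06
Ad valorem component: 165921.06 × 20.5% = 34013.82
Specific component: 5066 × 1.23 = 6231.18
Import duty = 34013.82 + 6231.18 = 40245.00
Buyer bears: insurance 438.02 + brokerage 370.76 + duty 40245.00 = 41053.78
Landed cost = invoice 165483.04 + 41053.78 = 206536.82

Total landed cost: CHF 206536.82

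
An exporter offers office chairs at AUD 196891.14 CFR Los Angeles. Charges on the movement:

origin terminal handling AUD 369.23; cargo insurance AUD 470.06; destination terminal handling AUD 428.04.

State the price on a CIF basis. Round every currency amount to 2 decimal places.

Not relevant to the conversion: origin terminal — on the seller under both CFR and CIF; already in the CFR price and stays in the CIF price. destination terminal — on the buyer under both terms; not part of either seller's price.
From CFR to CIF, the seller additionally bears: insurance.
CIF price = 196891.14 + 470.06 = 197361.20

CIF price: AUD 197361.20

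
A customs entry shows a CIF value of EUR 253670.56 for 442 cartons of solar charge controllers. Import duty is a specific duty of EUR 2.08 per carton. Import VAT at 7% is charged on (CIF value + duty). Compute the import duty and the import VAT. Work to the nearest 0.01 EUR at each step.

Import duty = 442 × 2.08 = 919.36
VAT base = CIF + duty = 253670.56 + 919.36 = 254589.92
Import VAT = 254589.92 × 7% = 17821.29

Import duty: EUR 919.36; import VAT: EUR 17821.29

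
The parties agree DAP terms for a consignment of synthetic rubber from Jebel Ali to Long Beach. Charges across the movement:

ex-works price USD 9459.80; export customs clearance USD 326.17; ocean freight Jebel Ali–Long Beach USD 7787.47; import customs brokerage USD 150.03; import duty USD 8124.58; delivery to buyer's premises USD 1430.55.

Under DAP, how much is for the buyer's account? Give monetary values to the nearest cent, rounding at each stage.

DAP: the seller bears all costs to the named destination except import duty and clearance.
Seller's account: goods 9459.80 + export clearance 326.17 + freight 7787.47 + delivery 1430.55 = 19003.99
Buyer's account: brokerage 150.03 + duty 8124.58 = 8274.61

Buyer's account: USD 8274.61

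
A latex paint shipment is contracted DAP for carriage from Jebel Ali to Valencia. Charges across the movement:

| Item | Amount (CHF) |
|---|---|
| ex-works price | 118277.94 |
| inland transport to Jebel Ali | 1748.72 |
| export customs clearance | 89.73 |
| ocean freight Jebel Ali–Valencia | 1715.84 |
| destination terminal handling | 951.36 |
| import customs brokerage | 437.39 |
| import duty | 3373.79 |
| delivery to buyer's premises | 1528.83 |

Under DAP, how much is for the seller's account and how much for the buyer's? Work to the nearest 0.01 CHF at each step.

DAP: the seller bears all costs to the named destination except import duty and clearance.
Seller's account: goods 118277.94 + inland to port 1748.72 + export clearance 89.73 + freight 1715.84 + destination terminal 951.36 + delivery 1528.83 = 124312.42
Buyer's account: brokerage 437.39 + duty 3373.79 = 3811.18

Seller: CHF 124312.42; buyer: CHF 3811.18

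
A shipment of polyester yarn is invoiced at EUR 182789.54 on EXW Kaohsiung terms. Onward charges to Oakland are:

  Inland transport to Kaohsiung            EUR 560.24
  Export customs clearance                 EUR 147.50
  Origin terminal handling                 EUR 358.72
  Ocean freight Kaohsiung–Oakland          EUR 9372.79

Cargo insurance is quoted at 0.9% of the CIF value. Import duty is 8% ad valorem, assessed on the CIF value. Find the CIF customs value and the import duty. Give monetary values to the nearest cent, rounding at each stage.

CIF value: EUR 194983.64; import duty: EUR 15598.69

Let C be the CIF value. C = EXW price + pre-shipment costs + freight + 0.9% × C
C − 0.9% × C = 182789.54 + 560.24 + 147.50 + 358.72 + 9372.79
0.991 × C = 193228.79
C = 193228.79 / 0.991 = 194983.64
Insurance premium = 0.9% × 194983.64 = 1754.85
Import duty = 194983.64 × 8% = 15598.69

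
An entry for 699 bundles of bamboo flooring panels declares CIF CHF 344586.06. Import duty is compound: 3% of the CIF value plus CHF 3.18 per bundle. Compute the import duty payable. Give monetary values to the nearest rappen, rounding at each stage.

Ad valorem component: 344586.06 × 3% = 10337.58
Specific component: 699 × 3.18 = 2222.82
Import duty = 10337.58 + 2222.82 = 12560.40

Import duty: CHF 12560.40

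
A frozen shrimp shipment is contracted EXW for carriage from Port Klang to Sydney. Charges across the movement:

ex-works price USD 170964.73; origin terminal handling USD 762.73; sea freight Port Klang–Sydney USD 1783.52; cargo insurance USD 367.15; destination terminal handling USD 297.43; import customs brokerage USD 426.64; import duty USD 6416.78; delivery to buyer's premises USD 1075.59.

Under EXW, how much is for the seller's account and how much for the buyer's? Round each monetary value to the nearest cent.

Seller: USD 170964.73; buyer: USD 11129.84

EXW: the seller makes goods available at their premises; the buyer bears all onward costs.
Seller's account: goods 170964.73 = 170964.73
Buyer's account: origin terminal 762.73 + freight 1783.52 + insurance 367.15 + destination terminal 297.43 + brokerage 426.64 + duty 6416.78 + delivery 1075.59 = 11129.84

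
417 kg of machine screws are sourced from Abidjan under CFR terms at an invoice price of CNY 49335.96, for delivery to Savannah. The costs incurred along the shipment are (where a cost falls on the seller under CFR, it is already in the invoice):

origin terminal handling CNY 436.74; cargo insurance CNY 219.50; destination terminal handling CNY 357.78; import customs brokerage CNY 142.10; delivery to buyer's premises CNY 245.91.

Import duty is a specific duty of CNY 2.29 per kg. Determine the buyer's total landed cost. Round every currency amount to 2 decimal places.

CFR: the seller pays costs through ocean freight to the destination port, but not insurance.
Already in the invoice (seller's account under CFR): origin terminal — exclude.
CIF value = CFR price + insurance = 49335.96 + 219.50 = 49555.46
Import duty = 417 × 2.29 = 954.93
Buyer bears: insurance 219.50 + destination terminal 357.78 + brokerage 142.10 + delivery 245.91 + duty 954.93 = 1920.22
Landed cost = invoice 49335.96 + 1920.22 = 51256.18

Total landed cost: CNY 51256.18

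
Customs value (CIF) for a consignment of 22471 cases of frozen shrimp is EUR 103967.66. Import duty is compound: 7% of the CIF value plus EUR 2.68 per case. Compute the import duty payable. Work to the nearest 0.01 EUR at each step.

Ad valorem component: 103967.66 × 7% = 7277.74
Specific component: 22471 × 2.68 = 60222.28
Import duty = 7277.74 + 60222.28 = 67500.02

Import duty: EUR 67500.02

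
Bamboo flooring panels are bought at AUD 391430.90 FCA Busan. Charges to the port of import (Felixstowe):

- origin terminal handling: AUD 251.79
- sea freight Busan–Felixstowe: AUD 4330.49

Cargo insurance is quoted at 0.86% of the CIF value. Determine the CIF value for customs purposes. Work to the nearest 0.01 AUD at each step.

Let C be the CIF value. C = FCA price + pre-shipment costs + freight + 0.86% × C
C − 0.86% × C = 391430.90 + 251.79 + 4330.49
0.9914 × C = 396013.18
C = 396013.18 / 0.9914 = 399448.44
Insurance premium = 0.86% × 399448.44 = 3435.26

CIF value: AUD 399448.44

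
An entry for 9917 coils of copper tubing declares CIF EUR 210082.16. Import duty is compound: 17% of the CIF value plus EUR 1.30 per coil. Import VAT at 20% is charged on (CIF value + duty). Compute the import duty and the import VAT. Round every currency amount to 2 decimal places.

Import duty: EUR 48606.07; import VAT: EUR 51737.65

Ad valorem component: 210082.16 × 17% = 35713.97
Specific component: 9917 × 1.30 = 12892.10
Import duty = 35713.97 + 12892.10 = 48606.07
VAT base = CIF + duty = 210082.16 + 48606.07 = 258688.23
Import VAT = 258688.23 × 20% = 51737.65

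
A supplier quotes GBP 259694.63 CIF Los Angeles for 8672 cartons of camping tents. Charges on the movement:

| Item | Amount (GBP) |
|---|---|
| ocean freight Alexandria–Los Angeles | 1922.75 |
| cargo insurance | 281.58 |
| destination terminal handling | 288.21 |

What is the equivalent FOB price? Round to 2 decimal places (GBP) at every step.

FOB price: GBP 257490.30

Not relevant to the conversion: destination terminal — on the buyer under both terms; not part of either seller's price.
From CIF to FOB, the seller no longer bears: freight, insurance.
FOB price = 259694.63 − 1922.75 − 281.58 = 257490.30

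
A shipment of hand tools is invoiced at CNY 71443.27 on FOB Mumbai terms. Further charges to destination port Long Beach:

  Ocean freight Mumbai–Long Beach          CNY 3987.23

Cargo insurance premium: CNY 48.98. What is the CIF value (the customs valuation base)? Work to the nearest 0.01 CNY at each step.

CIF = FOB price + freight + insurance
CIF = 71443.27 + 3987.23 + 48.98 = 75479.48

CIF value: CNY 75479.48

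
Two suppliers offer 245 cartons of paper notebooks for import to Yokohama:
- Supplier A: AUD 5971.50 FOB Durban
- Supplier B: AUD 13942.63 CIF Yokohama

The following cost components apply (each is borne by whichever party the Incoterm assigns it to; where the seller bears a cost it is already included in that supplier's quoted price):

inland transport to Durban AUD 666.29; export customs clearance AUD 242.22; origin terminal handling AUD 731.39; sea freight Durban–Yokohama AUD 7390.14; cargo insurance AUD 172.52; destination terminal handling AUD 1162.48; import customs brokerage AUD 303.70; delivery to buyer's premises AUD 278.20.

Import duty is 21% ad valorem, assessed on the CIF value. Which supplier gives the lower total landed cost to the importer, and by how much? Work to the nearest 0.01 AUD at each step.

Supplier A (FOB):
CIF value = FOB price + freight + insurance = 5971.50 + 7390.14 + 172.52 = 13534.16
Import duty = 13534.16 × 21% = 2842.17
Buyer bears (A): 7390.14 + 172.52 + 1162.48 + 303.70 + 278.20 = 9307.04
Landed cost (A) = invoice 5971.50 + 9307.04 + duty 2842.17 = 18120.71
Supplier B (CIF):
The CIF price already equals the CIF value: 13942.63
Import duty = 13942.63 × 21% = 2927.95
Buyer bears (B): 1162.48 + 303.70 + 278.20 = 1744.38
Landed cost (B) = invoice 13942.63 + 1744.38 + duty 2927.95 = 18614.96
Difference = |18120.71 − 18614.96| = 494.25

Supplier A is cheaper by AUD 494.25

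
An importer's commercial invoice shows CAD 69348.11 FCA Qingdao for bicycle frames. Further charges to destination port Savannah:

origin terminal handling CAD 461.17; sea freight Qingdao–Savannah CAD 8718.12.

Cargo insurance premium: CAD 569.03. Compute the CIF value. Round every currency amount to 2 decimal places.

CIF = FCA price + pre-shipment costs + freight + insurance
CIF = 69348.11 + 461.17 + 8718.12 + 569.03 = 79096.43

CIF value: CAD 79096.43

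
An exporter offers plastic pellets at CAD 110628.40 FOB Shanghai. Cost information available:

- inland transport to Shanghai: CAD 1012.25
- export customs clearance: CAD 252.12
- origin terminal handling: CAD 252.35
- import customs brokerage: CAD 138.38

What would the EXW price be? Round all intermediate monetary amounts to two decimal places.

Not relevant to the conversion: brokerage — on the buyer under both terms; not part of either seller's price.
From FOB to EXW, the seller no longer bears: inland to port, export clearance, origin terminal.
EXW price = 110628.40 − 1012.25 − 252.12 − 252.35 = 109111.68

EXW price: CAD 109111.68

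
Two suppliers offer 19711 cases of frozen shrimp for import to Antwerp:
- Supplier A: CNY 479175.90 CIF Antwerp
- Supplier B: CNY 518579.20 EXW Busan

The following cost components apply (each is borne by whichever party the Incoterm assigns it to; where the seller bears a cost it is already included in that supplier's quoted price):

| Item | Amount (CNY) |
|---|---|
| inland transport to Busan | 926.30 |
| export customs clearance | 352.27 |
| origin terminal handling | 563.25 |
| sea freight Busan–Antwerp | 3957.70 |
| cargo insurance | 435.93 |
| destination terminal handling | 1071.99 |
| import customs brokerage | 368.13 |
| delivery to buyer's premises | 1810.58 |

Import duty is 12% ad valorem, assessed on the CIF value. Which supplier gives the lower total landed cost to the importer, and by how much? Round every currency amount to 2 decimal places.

Supplier A is cheaper by CNY 51115.40

Supplier A (CIF):
The CIF price already equals the CIF value: 479175.90
Import duty = 479175.90 × 12% = 57501.11
Buyer bears (A): 1071.99 + 368.13 + 1810.58 = 3250.70
Landed cost (A) = invoice 479175.90 + 3250.70 + duty 57501.11 = 539927.71
Supplier B (EXW):
CIF value = EXW price + inland to port + export clearance + origin terminal + freight + insurance = 518579.20 + 926.30 + 352.27 + 563.25 + 3957.70 + 435.93 = 524814.65
Import duty = 524814.65 × 12% = 62977.76
Buyer bears (B): 926.30 + 352.27 + 563.25 + 3957.70 + 435.93 + 1071.99 + 368.13 + 1810.58 = 9486.15
Landed cost (B) = invoice 518579.20 + 9486.15 + duty 62977.76 = 591043.11
Difference = |539927.71 − 591043.11| = 51115.40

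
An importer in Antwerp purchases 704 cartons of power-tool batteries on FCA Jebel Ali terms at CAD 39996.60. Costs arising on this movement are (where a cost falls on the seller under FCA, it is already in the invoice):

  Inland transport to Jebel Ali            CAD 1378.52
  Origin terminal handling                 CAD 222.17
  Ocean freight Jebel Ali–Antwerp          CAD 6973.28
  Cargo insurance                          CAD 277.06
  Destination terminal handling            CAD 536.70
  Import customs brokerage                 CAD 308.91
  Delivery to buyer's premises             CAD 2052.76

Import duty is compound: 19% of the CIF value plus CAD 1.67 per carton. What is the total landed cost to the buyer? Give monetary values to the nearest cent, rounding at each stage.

FCA: the seller delivers export-cleared goods to the carrier; the buyer bears costs from that point.
Already in the invoice (seller's account under FCA): inland to port — exclude.
CIF value = FCA price + origin terminal + freight + insurance = 39996.60 + 222.17 + 6973.28 + 277.06 = 47469.11
Ad valorem component: 47469.11 × 19% = 9019.13
Specific component: 704 × 1.67 = 1175.68
Import duty = 9019.13 + 1175.68 = 10194.81
Buyer bears: origin terminal 222.17 + freight 6973.28 + insurance 277.06 + destination terminal 536.70 + brokerage 308.91 + delivery 2052.76 + duty 10194.81 = 20565.69
Landed cost = invoice 39996.60 + 20565.69 = 60562.29

Total landed cost: CAD 60562.29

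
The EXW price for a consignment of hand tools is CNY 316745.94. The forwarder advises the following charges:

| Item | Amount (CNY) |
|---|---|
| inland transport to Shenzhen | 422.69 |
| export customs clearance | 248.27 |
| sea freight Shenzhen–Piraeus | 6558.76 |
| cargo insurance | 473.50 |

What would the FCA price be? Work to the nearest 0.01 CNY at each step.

FCA price: CNY 317416.90

Not relevant to the conversion: freight, insurance — on the buyer under both terms; not part of either seller's price.
From EXW to FCA, the seller additionally bears: inland to port, export clearance.
FCA price = 316745.94 + 422.69 + 248.27 = 317416.90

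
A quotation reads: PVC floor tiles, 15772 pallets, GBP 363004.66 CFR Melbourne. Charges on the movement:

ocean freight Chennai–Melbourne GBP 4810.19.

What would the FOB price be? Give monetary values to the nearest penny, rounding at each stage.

FOB price: GBP 358194.47

From CFR to FOB, the seller no longer bears: freight.
FOB price = 363004.66 − 4810.19 = 358194.47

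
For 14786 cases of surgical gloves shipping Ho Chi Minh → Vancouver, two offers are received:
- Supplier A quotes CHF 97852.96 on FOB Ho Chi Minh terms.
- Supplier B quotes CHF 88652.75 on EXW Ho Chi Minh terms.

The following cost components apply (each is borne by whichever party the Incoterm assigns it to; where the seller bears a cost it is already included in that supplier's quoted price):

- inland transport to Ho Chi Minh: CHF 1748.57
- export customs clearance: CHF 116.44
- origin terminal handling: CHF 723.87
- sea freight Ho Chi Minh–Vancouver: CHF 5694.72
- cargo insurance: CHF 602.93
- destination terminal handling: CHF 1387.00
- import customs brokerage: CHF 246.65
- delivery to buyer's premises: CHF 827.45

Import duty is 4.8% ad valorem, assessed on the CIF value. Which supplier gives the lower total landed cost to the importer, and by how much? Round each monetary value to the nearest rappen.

Supplier A (FOB):
CIF value = FOB price + freight + insurance = 97852.96 + 5694.72 + 602.93 = 104150.61
Import duty = 104150.61 × 4.8% = 4999.23
Buyer bears (A): 5694.72 + 602.93 + 1387.00 + 246.65 + 827.45 = 8758.75
Landed cost (A) = invoice 97852.96 + 8758.75 + duty 4999.23 = 111610.94
Supplier B (EXW):
CIF value = EXW price + inland to port + export clearance + origin terminal + freight + insurance = 88652.75 + 1748.57 + 116.44 + 723.87 + 5694.72 + 602.93 = 97539.28
Import duty = 97539.28 × 4.8% = 4681.89
Buyer bears (B): 1748.57 + 116.44 + 723.87 + 5694.72 + 602.93 + 1387.00 + 246.65 + 827.45 = 11347.63
Landed cost (B) = invoice 88652.75 + 11347.63 + duty 4681.89 = 104682.27
Difference = |111610.94 − 104682.27| = 6928.67

Supplier B is cheaper by CHF 6928.67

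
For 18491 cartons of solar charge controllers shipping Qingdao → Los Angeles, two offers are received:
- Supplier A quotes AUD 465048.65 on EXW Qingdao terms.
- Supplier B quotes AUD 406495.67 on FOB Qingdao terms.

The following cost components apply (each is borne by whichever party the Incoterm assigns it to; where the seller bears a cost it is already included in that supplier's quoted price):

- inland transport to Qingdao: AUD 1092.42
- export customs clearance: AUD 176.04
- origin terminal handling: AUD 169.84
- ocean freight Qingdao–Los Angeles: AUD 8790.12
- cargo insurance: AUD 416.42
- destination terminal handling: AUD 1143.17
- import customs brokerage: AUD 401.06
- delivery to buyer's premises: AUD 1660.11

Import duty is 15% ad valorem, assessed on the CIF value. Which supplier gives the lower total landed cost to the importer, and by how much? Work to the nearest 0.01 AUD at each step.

Supplier A (EXW):
CIF value = EXW price + inland to port + export clearance + origin terminal + freight + insurance = 465048.65 + 1092.42 + 176.04 + 169.84 + 8790.12 + 416.42 = 475693.49
Import duty = 475693.49 × 15% = 71354.02
Buyer bears (A): 1092.42 + 176.04 + 169.84 + 8790.12 + 416.42 + 1143.17 + 401.06 + 1660.11 = 13849.18
Landed cost (A) = invoice 465048.65 + 13849.18 + duty 71354.02 = 550251.85
Supplier B (FOB):
CIF value = FOB price + freight + insurance = 406495.67 + 8790.12 + 416.42 = 415702.21
Import duty = 415702.21 × 15% = 62355.33
Buyer bears (B): 8790.12 + 416.42 + 1143.17 + 401.06 + 1660.11 = 12410.88
Landed cost (B) = invoice 406495.67 + 12410.88 + duty 62355.33 = 481261.88
Difference = |550251.85 − 481261.88| = 68989.97

Supplier B is cheaper by AUD 68989.97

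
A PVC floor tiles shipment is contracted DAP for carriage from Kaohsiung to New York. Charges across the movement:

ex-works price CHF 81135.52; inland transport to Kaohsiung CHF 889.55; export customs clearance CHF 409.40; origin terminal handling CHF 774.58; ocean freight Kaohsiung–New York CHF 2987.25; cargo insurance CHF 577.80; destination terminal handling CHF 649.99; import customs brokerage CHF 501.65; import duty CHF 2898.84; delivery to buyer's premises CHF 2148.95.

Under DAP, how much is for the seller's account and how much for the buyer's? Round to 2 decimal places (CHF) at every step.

Seller: CHF 89573.04; buyer: CHF 3400.49

DAP: the seller bears all costs to the named destination except import duty and clearance.
Seller's account: goods 81135.52 + inland to port 889.55 + export clearance 409.40 + origin terminal 774.58 + freight 2987.25 + insurance 577.80 + destination terminal 649.99 + delivery 2148.95 = 89573.04
Buyer's account: brokerage 501.65 + duty 2898.84 = 3400.49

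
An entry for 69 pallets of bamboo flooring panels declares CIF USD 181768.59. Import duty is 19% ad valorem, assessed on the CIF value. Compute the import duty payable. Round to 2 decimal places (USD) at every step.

Import duty = 181768.59 × 19% = 34536.03

Import duty: USD 34536.03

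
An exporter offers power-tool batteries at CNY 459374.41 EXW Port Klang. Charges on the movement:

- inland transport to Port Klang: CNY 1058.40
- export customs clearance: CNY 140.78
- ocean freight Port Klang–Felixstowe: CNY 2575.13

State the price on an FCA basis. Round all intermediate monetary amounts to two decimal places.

Not relevant to the conversion: freight — on the buyer under both terms; not part of either seller's price.
From EXW to FCA, the seller additionally bears: inland to port, export clearance.
FCA price = 459374.41 + 1058.40 + 140.78 = 460573.59

FCA price: CNY 460573.59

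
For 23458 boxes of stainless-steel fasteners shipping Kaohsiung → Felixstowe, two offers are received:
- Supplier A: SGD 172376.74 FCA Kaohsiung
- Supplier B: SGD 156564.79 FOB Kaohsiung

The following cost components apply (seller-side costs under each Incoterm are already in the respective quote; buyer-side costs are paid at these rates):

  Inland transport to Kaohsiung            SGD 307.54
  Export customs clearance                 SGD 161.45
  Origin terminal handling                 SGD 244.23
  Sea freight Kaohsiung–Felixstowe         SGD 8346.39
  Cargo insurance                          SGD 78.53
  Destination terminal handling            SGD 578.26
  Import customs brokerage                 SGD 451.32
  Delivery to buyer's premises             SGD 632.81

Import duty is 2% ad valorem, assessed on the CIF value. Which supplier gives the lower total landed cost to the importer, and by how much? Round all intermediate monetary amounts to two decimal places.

Supplier B is cheaper by SGD 16377.31

Supplier A (FCA):
CIF value = FCA price + origin terminal + freight + insurance = 172376.74 + 244.23 + 8346.39 + 78.53 = 181045.89
Import duty = 181045.89 × 2% = 3620.92
Buyer bears (A): 244.23 + 8346.39 + 78.53 + 578.26 + 451.32 + 632.81 = 10331.54
Landed cost (A) = invoice 172376.74 + 10331.54 + duty 3620.92 = 186329.20
Supplier B (FOB):
CIF value = FOB price + freight + insurance = 156564.79 + 8346.39 + 78.53 = 164989.71
Import duty = 164989.71 × 2% = 3299.79
Buyer bears (B): 8346.39 + 78.53 + 578.26 + 451.32 + 632.81 = 10087.31
Landed cost (B) = invoice 156564.79 + 10087.31 + duty 3299.79 = 169951.89
Difference = |186329.20 − 169951.89| = 16377.31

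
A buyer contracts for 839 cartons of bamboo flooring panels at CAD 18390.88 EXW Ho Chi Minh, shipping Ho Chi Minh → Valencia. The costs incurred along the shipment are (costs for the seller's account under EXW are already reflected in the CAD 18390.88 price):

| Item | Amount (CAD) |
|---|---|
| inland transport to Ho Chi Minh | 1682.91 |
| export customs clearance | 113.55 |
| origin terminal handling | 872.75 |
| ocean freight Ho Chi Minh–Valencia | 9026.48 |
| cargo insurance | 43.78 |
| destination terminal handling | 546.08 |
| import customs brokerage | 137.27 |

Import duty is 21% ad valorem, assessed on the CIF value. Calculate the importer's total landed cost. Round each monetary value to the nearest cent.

EXW: the seller makes goods available at their premises; the buyer bears all onward costs.
CIF value = EXW price + inland to port + export clearance + origin terminal + freight + insurance = 18390.88 + 1682.91 + 113.55 + 872.75 + 9026.48 + 43.78 = 30130.35
Import duty = 30130.35 × 21% = 6327.37
Buyer bears: inland to port 1682.91 + export clearance 113.55 + origin terminal 872.75 + freight 9026.48 + insurance 43.78 + destination terminal 546.08 + brokerage 137.27 + duty 6327.37 = 18750.19
Landed cost = invoice 18390.88 + 18750.19 = 37141.07

Total landed cost: CAD 37141.07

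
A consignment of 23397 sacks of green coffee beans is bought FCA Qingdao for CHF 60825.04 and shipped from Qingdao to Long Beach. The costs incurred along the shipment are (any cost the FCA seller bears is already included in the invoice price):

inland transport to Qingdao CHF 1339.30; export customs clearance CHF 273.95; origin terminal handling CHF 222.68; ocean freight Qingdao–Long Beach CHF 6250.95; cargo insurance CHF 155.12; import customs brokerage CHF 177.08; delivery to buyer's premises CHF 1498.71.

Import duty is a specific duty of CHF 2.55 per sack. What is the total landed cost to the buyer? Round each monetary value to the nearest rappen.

FCA: the seller delivers export-cleared goods to the carrier; the buyer bears costs from that point.
Already in the invoice (seller's account under FCA): inland to port, export clearance — exclude.
CIF value = FCA price + origin terminal + freight + insurance = 60825.04 + 222.68 + 6250.95 + 155.12 = 67453.79
Import duty = 23397 × 2.55 = 59662.35
Buyer bears: origin terminal 222.68 + freight 6250.95 + insurance 155.12 + brokerage 177.08 + delivery 1498.71 + duty 59662.35 = 67966.89
Landed cost = invoice 60825.04 + 67966.89 = 128791.93

Total landed cost: CHF 128791.93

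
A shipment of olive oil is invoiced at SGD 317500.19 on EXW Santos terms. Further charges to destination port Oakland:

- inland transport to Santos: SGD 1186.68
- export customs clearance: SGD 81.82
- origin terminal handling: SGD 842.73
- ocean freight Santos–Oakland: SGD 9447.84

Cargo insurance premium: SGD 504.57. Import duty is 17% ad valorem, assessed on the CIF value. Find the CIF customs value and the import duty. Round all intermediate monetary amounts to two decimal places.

CIF value: SGD 329563.83; import duty: SGD 56025.85

CIF = EXW price + pre-shipment costs + freight + insurance
CIF = 317500.19 + 1186.68 + 81.82 + 842.73 + 9447.84 + 504.57 = 329563.83
Import duty = 329563.83 × 17% = 56025.85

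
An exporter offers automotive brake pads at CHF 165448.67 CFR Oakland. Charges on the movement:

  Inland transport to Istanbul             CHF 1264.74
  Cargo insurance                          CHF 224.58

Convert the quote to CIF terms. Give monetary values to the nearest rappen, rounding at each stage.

CIF price: CHF 165673.25

Not relevant to the conversion: inland to port — on the seller under both CFR and CIF; already in the CFR price and stays in the CIF price.
From CFR to CIF, the seller additionally bears: insurance.
CIF price = 165448.67 + 224.58 = 165673.25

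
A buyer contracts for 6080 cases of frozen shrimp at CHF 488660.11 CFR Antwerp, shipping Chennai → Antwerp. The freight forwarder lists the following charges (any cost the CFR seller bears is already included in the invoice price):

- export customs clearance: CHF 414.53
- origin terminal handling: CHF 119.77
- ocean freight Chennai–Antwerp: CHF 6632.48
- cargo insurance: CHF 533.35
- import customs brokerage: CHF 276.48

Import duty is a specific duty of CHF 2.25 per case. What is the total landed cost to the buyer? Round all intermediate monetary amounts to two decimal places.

CFR: the seller pays costs through ocean freight to the destination port, but not insurance.
Already in the invoice (seller's account under CFR): export clearance, origin terminal, freight — exclude.
CIF value = CFR price + insurance = 488660.11 + 533.35 = 489193.46
Import duty = 6080 × 2.25 = 13680.00
Buyer bears: insurance 533.35 + brokerage 276.48 + duty 13680.00 = 14489.83
Landed cost = invoice 488660.11 + 14489.83 = 503149.94

Total landed cost: CHF 503149.94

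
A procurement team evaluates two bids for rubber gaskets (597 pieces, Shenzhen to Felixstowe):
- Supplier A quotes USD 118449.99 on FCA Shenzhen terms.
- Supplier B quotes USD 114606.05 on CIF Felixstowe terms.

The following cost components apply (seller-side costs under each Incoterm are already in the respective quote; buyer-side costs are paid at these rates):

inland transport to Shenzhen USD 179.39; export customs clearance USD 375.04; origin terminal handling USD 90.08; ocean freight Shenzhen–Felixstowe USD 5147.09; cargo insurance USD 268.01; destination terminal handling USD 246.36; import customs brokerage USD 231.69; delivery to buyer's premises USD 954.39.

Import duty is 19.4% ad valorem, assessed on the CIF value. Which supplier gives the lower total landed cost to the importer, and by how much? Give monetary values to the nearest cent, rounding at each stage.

Supplier B is cheaper by USD 11162.85

Supplier A (FCA):
CIF value = FCA price + origin terminal + freight + insurance = 118449.99 + 90.08 + 5147.09 + 268.01 = 123955.17
Import duty = 123955.17 × 19.4% = 24047.30
Buyer bears (A): 90.08 + 5147.09 + 268.01 + 246.36 + 231.69 + 954.39 = 6937.62
Landed cost (A) = invoice 118449.99 + 6937.62 + duty 24047.30 = 149434.91
Supplier B (CIF):
The CIF price already equals the CIF value: 114606.05
Import duty = 114606.05 × 19.4% = 22233.57
Buyer bears (B): 246.36 + 231.69 + 954.39 = 1432.44
Landed cost (B) = invoice 114606.05 + 1432.44 + duty 22233.57 = 138272.06
Difference = |149434.91 − 138272.06| = 11162.85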